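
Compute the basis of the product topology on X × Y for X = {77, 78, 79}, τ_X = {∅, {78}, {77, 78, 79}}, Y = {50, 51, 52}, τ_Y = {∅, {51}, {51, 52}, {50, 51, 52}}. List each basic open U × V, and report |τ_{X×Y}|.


Basis B = {∅ × ∅, {78} × {51}, {78} × {51, 52}, {77, 78, 79} × {51}, {78} × {50, 51, 52}, {77, 78, 79} × {51, 52}, {77, 78, 79} × {50, 51, 52}}; |τ_{X×Y}| = 10.

Enumerate products U × V with U ∈ τ_X, V ∈ τ_Y (deduplicated):
  ∅ × ∅ = {} (∅)
  {78} × {51} = {(78,51)}
  {78} × {51, 52} = {(78,51), (78,52)}
  {77, 78, 79} × {51} = {(77,51), (78,51), (79,51)}
  {78} × {50, 51, 52} = {(78,50), (78,51), (78,52)}
  {77, 78, 79} × {51, 52} = {(77,51), (77,52), (78,51), (78,52), (79,51), (79,52)}
  {77, 78, 79} × {50, 51, 52} = {(77,50), (77,51), (77,52), (78,50), (78,51), (78,52), (79,50), (79,51), (79,52)}
These 7 distinct sets form the basis B.
Close under arbitrary unions to get τ_{X×Y}; counting gives |τ_{X×Y}| = 10.


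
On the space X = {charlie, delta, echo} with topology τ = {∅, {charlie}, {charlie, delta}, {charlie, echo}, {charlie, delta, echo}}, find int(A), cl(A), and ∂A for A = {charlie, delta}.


int(A) = {charlie, delta}, cl(A) = {charlie, delta, echo}, ∂A = {echo}.

Closed sets in (X, τ) are complements of opens:
  closed(X, τ) = {∅, {delta}, {echo}, {delta, echo}, {charlie, delta, echo}}.
int(A) = ⋃ {U ∈ τ : U ⊆ A}. Opens contained in A: ∅, {charlie}, {charlie, delta}.
Taking the union of these: int(A) = {charlie, delta}.
cl(A) = ⋂ {C closed : A ⊆ C}. Closed sets containing A: {charlie, delta, echo}.
Intersecting these: cl(A) = {charlie, delta, echo}.
∂A = cl(A) ∖ int(A) = {charlie, delta, echo} ∖ {charlie, delta} = {echo}.


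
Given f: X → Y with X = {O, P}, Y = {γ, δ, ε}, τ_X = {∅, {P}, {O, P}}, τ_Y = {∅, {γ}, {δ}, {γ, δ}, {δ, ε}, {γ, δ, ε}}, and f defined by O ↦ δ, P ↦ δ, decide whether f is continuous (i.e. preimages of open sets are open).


f IS continuous.

Compute f^{-1}(U) for each U ∈ τ_Y:
  U = ∅: f^{-1}(U) = ∅ ∈ τ_X ✓.
  U = {γ}: f^{-1}(U) = ∅ ∈ τ_X ✓.
  U = {δ}: f^{-1}(U) = {O, P} ∈ τ_X ✓.
  U = {γ, δ}: f^{-1}(U) = {O, P} ∈ τ_X ✓.
  U = {δ, ε}: f^{-1}(U) = {O, P} ∈ τ_X ✓.
  U = {γ, δ, ε}: f^{-1}(U) = {O, P} ∈ τ_X ✓.
Every preimage lies in τ_X, so f IS continuous.


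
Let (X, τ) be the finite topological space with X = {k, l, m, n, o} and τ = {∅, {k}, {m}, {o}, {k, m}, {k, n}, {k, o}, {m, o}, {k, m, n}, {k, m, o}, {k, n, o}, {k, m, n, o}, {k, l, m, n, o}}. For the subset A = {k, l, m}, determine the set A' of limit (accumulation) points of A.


A' = {l, n}

For each x ∈ X, list the open sets U ∈ τ with x ∈ U, then check whether U ∩ (A ∖ {x}) ≠ ∅ for every such U.
  x = k: open {k} ∋ x has {k} ∩ (A ∖ {k}) = ∅, so x is NOT a limit point.
  x = l: opens ∋ x are {k, l, m, n, o}; each meets A ∖ {l}, so x IS a limit point.
  x = m: open {m} ∋ x has {m} ∩ (A ∖ {m}) = ∅, so x is NOT a limit point.
  x = n: opens ∋ x are {k, n}, {k, m, n}, {k, n, o}, {k, m, n, o}, {k, l, m, n, o}; each meets A ∖ {n}, so x IS a limit point.
  x = o: open {o} ∋ x has {o} ∩ (A ∖ {o}) = ∅, so x is NOT a limit point.
Collecting: A' = {l, n}.


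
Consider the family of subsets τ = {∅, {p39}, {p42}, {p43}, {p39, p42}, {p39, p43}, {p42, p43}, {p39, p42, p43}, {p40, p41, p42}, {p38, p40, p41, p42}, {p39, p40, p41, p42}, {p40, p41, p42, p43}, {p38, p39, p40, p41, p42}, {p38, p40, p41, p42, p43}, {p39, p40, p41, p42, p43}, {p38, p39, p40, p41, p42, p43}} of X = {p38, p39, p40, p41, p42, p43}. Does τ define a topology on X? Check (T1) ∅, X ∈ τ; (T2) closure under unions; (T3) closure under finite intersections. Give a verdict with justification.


τ IS a topology on X.

Axiom (T1): ∅ ∈ τ? Yes; X ∈ τ? Yes.
Axiom (T2/T3): check pairwise unions and intersections of members of τ.
All pairwise intersections and unions checked — each lies in τ. Therefore τ satisfies (T1), (T2), (T3): it IS a topology on X.


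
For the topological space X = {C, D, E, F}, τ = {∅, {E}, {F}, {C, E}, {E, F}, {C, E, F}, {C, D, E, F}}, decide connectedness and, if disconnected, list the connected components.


(X, τ) is connected.

Find clopen sets (U ∈ τ with X ∖ U ∈ τ):
  U = ∅, X ∖ U = {C, D, E, F} — both open, so U is clopen.
  U = {C, D, E, F}, X ∖ U = ∅ — both open, so U is clopen.
Only trivial clopens (∅ and X) exist, so (X, τ) is connected.
Compute connected components by grouping points that agree on all clopens:
  component: {C, D, E, F}


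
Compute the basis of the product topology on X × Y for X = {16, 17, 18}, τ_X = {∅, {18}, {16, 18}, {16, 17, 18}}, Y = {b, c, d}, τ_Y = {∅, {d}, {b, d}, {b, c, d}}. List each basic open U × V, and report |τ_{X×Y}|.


Basis B = {∅ × ∅, {18} × {d}, {16, 18} × {d}, {18} × {b, d}, {16, 17, 18} × {d}, {18} × {b, c, d}, {16, 18} × {b, d}, {16, 18} × {b, c, d}, {16, 17, 18} × {b, d}, {16, 17, 18} × {b, c, d}}; |τ_{X×Y}| = 20.

Enumerate products U × V with U ∈ τ_X, V ∈ τ_Y (deduplicated):
  ∅ × ∅ = {} (∅)
  {18} × {d} = {(18,d)}
  {16, 18} × {d} = {(16,d), (18,d)}
  {18} × {b, d} = {(18,b), (18,d)}
  {16, 17, 18} × {d} = {(16,d), (17,d), (18,d)}
  {18} × {b, c, d} = {(18,b), (18,c), (18,d)}
  {16, 18} × {b, d} = {(16,b), (16,d), (18,b), (18,d)}
  {16, 18} × {b, c, d} = {(16,b), (16,c), (16,d), (18,b), (18,c), (18,d)}
  {16, 17, 18} × {b, d} = {(16,b), (16,d), (17,b), (17,d), (18,b), (18,d)}
  {16, 17, 18} × {b, c, d} = {(16,b), (16,c), (16,d), (17,b), (17,c), (17,d), (18,b), (18,c), (18,d)}
These 10 distinct sets form the basis B.
Close under arbitrary unions to get τ_{X×Y}; counting gives |τ_{X×Y}| = 20.


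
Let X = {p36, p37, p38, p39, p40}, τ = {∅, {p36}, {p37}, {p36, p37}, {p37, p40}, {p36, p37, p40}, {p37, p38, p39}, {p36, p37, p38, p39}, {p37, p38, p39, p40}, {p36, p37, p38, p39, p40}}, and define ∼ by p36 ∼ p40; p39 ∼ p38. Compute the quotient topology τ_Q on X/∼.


X/∼ = {[p36=p40], [p37], [p38=p39]}; |τ_Q| = 5.

Equivalence classes: [p36=p40], [p37], [p38=p39].
Quotient map π: X → X/∼ sends p36 ↦ [p36=p40], p37 ↦ [p37], p38 ↦ [p38=p39], p39 ↦ [p38=p39], p40 ↦ [p36=p40].
For each subset V ⊆ X/∼, compute π^{-1}(V) ⊆ X and check whether π^{-1}(V) ∈ τ. V is open in τ_Q iff π^{-1}(V) ∈ τ.
  V = {}: π^{-1}(V) = ∅ ∈ τ ✓.
  V = {[p36=p40]}: π^{-1}(V) = {p36, p40} ∉ τ ✗.
  V = {[p37]}: π^{-1}(V) = {p37} ∈ τ ✓.
  V = {[p36=p40], [p37]}: π^{-1}(V) = {p36, p37, p40} ∈ τ ✓.
  V = {[p38=p39]}: π^{-1}(V) = {p38, p39} ∉ τ ✗.
  V = {[p36=p40], [p38=p39]}: π^{-1}(V) = {p36, p38, p39, p40} ∉ τ ✗.
  V = {[p37], [p38=p39]}: π^{-1}(V) = {p37, p38, p39} ∈ τ ✓.
  V = {[p36=p40], [p37], [p38=p39]}: π^{-1}(V) = {p36, p37, p38, p39, p40} ∈ τ ✓.
Open sets in the quotient: τ_Q = {{}, {[p37]}, {[p36=p40], [p37]}, {[p37], [p38=p39]}, {[p36=p40], [p37], [p38=p39]}} (5 elements).


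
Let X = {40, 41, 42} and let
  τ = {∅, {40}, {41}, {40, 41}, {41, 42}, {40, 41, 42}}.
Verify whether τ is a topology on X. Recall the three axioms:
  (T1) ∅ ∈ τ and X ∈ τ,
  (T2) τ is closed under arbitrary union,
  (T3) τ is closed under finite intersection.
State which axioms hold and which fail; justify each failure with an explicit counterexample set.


τ IS a topology on X.

Axiom (T1): ∅ ∈ τ? Yes; X ∈ τ? Yes.
Axiom (T2/T3): check pairwise unions and intersections of members of τ.
All pairwise intersections and unions checked — each lies in τ. Therefore τ satisfies (T1), (T2), (T3): it IS a topology on X.


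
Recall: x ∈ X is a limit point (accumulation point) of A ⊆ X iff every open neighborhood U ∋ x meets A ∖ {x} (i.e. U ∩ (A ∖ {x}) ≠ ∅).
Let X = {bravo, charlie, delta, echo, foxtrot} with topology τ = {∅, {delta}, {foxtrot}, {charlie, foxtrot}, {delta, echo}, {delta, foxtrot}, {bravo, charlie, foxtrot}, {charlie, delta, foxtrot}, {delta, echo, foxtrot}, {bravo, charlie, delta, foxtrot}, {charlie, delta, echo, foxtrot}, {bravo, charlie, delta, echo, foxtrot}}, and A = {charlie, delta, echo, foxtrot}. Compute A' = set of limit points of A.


A' = {bravo, charlie, echo}

For each x ∈ X, list the open sets U ∈ τ with x ∈ U, then check whether U ∩ (A ∖ {x}) ≠ ∅ for every such U.
  x = bravo: opens ∋ x are {bravo, charlie, foxtrot}, {bravo, charlie, delta, foxtrot}, {bravo, charlie, delta, echo, foxtrot}; each meets A ∖ {bravo}, so x IS a limit point.
  x = charlie: opens ∋ x are {charlie, foxtrot}, {bravo, charlie, foxtrot}, {charlie, delta, foxtrot}, {bravo, charlie, delta, foxtrot}, {charlie, delta, echo, foxtrot}, {bravo, charlie, delta, echo, foxtrot}; each meets A ∖ {charlie}, so x IS a limit point.
  x = delta: open {delta} ∋ x has {delta} ∩ (A ∖ {delta}) = ∅, so x is NOT a limit point.
  x = echo: opens ∋ x are {delta, echo}, {delta, echo, foxtrot}, {charlie, delta, echo, foxtrot}, {bravo, charlie, delta, echo, foxtrot}; each meets A ∖ {echo}, so x IS a limit point.
  x = foxtrot: open {foxtrot} ∋ x has {foxtrot} ∩ (A ∖ {foxtrot}) = ∅, so x is NOT a limit point.
Collecting: A' = {bravo, charlie, echo}.


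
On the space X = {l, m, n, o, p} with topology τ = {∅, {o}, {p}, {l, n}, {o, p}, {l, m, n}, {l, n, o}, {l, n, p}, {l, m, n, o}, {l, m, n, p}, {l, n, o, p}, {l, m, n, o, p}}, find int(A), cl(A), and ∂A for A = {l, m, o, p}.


int(A) = {o, p}, cl(A) = {l, m, n, o, p}, ∂A = {l, m, n}.

Closed sets in (X, τ) are complements of opens:
  closed(X, τ) = {∅, {m}, {o}, {p}, {m, o}, {m, p}, {o, p}, {l, m, n}, {m, o, p}, {l, m, n, o}, {l, m, n, p}, {l, m, n, o, p}}.
int(A) = ⋃ {U ∈ τ : U ⊆ A}. Opens contained in A: ∅, {o}, {p}, {o, p}.
Taking the union of these: int(A) = {o, p}.
cl(A) = ⋂ {C closed : A ⊆ C}. Closed sets containing A: {l, m, n, o, p}.
Intersecting these: cl(A) = {l, m, n, o, p}.
∂A = cl(A) ∖ int(A) = {l, m, n, o, p} ∖ {o, p} = {l, m, n}.


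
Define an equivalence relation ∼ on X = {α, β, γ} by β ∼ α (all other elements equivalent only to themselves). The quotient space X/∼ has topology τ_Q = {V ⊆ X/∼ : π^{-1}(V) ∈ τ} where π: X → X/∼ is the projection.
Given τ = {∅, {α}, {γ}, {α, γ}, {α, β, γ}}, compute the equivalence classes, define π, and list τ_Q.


X/∼ = {[α=β], [γ]}; |τ_Q| = 3.

Equivalence classes: [α=β], [γ].
Quotient map π: X → X/∼ sends α ↦ [α=β], β ↦ [α=β], γ ↦ [γ].
For each subset V ⊆ X/∼, compute π^{-1}(V) ⊆ X and check whether π^{-1}(V) ∈ τ. V is open in τ_Q iff π^{-1}(V) ∈ τ.
  V = {}: π^{-1}(V) = ∅ ∈ τ ✓.
  V = {[α=β]}: π^{-1}(V) = {α, β} ∉ τ ✗.
  V = {[γ]}: π^{-1}(V) = {γ} ∈ τ ✓.
  V = {[α=β], [γ]}: π^{-1}(V) = {α, β, γ} ∈ τ ✓.
Open sets in the quotient: τ_Q = {{}, {[γ]}, {[α=β], [γ]}} (3 elements).


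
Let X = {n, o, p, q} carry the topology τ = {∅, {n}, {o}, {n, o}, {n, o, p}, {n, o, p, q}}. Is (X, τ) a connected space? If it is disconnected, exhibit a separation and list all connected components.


(X, τ) is connected.

Find clopen sets (U ∈ τ with X ∖ U ∈ τ):
  U = ∅, X ∖ U = {n, o, p, q} — both open, so U is clopen.
  U = {n, o, p, q}, X ∖ U = ∅ — both open, so U is clopen.
Only trivial clopens (∅ and X) exist, so (X, τ) is connected.
Compute connected components by grouping points that agree on all clopens:
  component: {n, o, p, q}


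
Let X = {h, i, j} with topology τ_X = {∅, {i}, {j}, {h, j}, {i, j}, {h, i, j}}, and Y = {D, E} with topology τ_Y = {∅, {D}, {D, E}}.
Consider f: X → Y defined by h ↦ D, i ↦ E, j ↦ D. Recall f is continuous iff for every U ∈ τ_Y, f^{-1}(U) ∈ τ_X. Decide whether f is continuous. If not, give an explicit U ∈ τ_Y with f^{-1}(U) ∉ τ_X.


f IS continuous.

Compute f^{-1}(U) for each U ∈ τ_Y:
  U = ∅: f^{-1}(U) = ∅ ∈ τ_X ✓.
  U = {D}: f^{-1}(U) = {h, j} ∈ τ_X ✓.
  U = {D, E}: f^{-1}(U) = {h, i, j} ∈ τ_X ✓.
Every preimage lies in τ_X, so f IS continuous.


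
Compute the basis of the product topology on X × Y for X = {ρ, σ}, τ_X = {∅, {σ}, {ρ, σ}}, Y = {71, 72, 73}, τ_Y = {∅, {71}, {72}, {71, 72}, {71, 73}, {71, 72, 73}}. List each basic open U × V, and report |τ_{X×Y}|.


Basis B = {∅ × ∅, {σ} × {71}, {σ} × {72}, {ρ, σ} × {71}, {ρ, σ} × {72}, {σ} × {71, 72}, {σ} × {71, 73}, {σ} × {71, 72, 73}, {ρ, σ} × {71, 72}, {ρ, σ} × {71, 73}, {ρ, σ} × {71, 72, 73}}; |τ_{X×Y}| = 18.

Enumerate products U × V with U ∈ τ_X, V ∈ τ_Y (deduplicated):
  ∅ × ∅ = {} (∅)
  {σ} × {71} = {(σ,71)}
  {σ} × {72} = {(σ,72)}
  {ρ, σ} × {71} = {(ρ,71), (σ,71)}
  {ρ, σ} × {72} = {(ρ,72), (σ,72)}
  {σ} × {71, 72} = {(σ,71), (σ,72)}
  {σ} × {71, 73} = {(σ,71), (σ,73)}
  {σ} × {71, 72, 73} = {(σ,71), (σ,72), (σ,73)}
  {ρ, σ} × {71, 72} = {(ρ,71), (ρ,72), (σ,71), (σ,72)}
  {ρ, σ} × {71, 73} = {(ρ,71), (ρ,73), (σ,71), (σ,73)}
  {ρ, σ} × {71, 72, 73} = {(ρ,71), (ρ,72), (ρ,73), (σ,71), (σ,72), (σ,73)}
These 11 distinct sets form the basis B.
Close under arbitrary unions to get τ_{X×Y}; counting gives |τ_{X×Y}| = 18.


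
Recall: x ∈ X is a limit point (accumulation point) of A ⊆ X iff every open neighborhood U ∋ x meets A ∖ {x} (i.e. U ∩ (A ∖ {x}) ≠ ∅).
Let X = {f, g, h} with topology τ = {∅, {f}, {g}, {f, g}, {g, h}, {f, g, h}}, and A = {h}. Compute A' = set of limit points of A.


A' = ∅

For each x ∈ X, list the open sets U ∈ τ with x ∈ U, then check whether U ∩ (A ∖ {x}) ≠ ∅ for every such U.
  x = f: open {f} ∋ x has {f} ∩ (A ∖ {f}) = ∅, so x is NOT a limit point.
  x = g: open {g} ∋ x has {g} ∩ (A ∖ {g}) = ∅, so x is NOT a limit point.
  x = h: open {g, h} ∋ x has {g, h} ∩ (A ∖ {h}) = ∅, so x is NOT a limit point.
Collecting: A' = ∅.


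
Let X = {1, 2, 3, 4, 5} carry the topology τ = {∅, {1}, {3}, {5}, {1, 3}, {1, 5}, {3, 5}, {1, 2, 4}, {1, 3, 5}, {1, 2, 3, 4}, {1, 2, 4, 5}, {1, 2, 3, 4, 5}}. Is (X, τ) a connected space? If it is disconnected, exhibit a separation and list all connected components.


(X, τ) is disconnected; components = [{3}, {5}, {1, 2, 4}].

Find clopen sets (U ∈ τ with X ∖ U ∈ τ):
  U = ∅, X ∖ U = {1, 2, 3, 4, 5} — both open, so U is clopen.
  U = {3}, X ∖ U = {1, 2, 4, 5} — both open, so U is clopen.
  U = {5}, X ∖ U = {1, 2, 3, 4} — both open, so U is clopen.
  U = {3, 5}, X ∖ U = {1, 2, 4} — both open, so U is clopen.
  U = {1, 2, 4}, X ∖ U = {3, 5} — both open, so U is clopen.
  U = {1, 2, 3, 4}, X ∖ U = {5} — both open, so U is clopen.
  U = {1, 2, 4, 5}, X ∖ U = {3} — both open, so U is clopen.
  U = {1, 2, 3, 4, 5}, X ∖ U = ∅ — both open, so U is clopen.
Nontrivial clopen(s) exist: e.g. {1, 2, 4}. So (X, τ) is disconnected.
Compute connected components by grouping points that agree on all clopens:
  component: {3}
  component: {5}
  component: {1, 2, 4}


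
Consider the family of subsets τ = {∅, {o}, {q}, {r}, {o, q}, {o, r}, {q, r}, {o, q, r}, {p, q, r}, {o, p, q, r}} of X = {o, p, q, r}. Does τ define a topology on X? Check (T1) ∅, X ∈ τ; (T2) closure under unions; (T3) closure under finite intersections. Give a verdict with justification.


τ IS a topology on X.

Axiom (T1): ∅ ∈ τ? Yes; X ∈ τ? Yes.
Axiom (T2/T3): check pairwise unions and intersections of members of τ.
All pairwise intersections and unions checked — each lies in τ. Therefore τ satisfies (T1), (T2), (T3): it IS a topology on X.


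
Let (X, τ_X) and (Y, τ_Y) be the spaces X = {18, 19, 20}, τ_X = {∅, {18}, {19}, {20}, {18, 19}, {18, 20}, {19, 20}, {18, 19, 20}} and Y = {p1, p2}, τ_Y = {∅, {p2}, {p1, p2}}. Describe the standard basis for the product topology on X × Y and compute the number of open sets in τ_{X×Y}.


Basis B = {∅ × ∅, {18} × {p2}, {19} × {p2}, {20} × {p2}, {18} × {p1, p2}, {18, 19} × {p2}, {18, 20} × {p2}, {19} × {p1, p2}, {19, 20} × {p2}, {20} × {p1, p2}, {18, 19, 20} × {p2}, {18, 19} × {p1, p2}, {18, 20} × {p1, p2}, {19, 20} × {p1, p2}, {18, 19, 20} × {p1, p2}}; |τ_{X×Y}| = 27.

Enumerate products U × V with U ∈ τ_X, V ∈ τ_Y (deduplicated):
  ∅ × ∅ = {} (∅)
  {18} × {p2} = {(18,p2)}
  {19} × {p2} = {(19,p2)}
  {20} × {p2} = {(20,p2)}
  {18} × {p1, p2} = {(18,p1), (18,p2)}
  {18, 19} × {p2} = {(18,p2), (19,p2)}
  {18, 20} × {p2} = {(18,p2), (20,p2)}
  {19} × {p1, p2} = {(19,p1), (19,p2)}
  {19, 20} × {p2} = {(19,p2), (20,p2)}
  {20} × {p1, p2} = {(20,p1), (20,p2)}
  {18, 19, 20} × {p2} = {(18,p2), (19,p2), (20,p2)}
  {18, 19} × {p1, p2} = {(18,p1), (18,p2), (19,p1), (19,p2)}
  {18, 20} × {p1, p2} = {(18,p1), (18,p2), (20,p1), (20,p2)}
  {19, 20} × {p1, p2} = {(19,p1), (19,p2), (20,p1), (20,p2)}
  {18, 19, 20} × {p1, p2} = {(18,p1), (18,p2), (19,p1), (19,p2), (20,p1), (20,p2)}
These 15 distinct sets form the basis B.
Close under arbitrary unions to get τ_{X×Y}; counting gives |τ_{X×Y}| = 27.


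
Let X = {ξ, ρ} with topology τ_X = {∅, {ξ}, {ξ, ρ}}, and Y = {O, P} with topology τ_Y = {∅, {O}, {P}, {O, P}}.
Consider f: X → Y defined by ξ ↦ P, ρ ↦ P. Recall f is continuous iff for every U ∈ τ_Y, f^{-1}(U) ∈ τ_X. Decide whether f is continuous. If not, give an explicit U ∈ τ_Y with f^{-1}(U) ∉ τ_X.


f IS continuous.

Compute f^{-1}(U) for each U ∈ τ_Y:
  U = ∅: f^{-1}(U) = ∅ ∈ τ_X ✓.
  U = {O}: f^{-1}(U) = ∅ ∈ τ_X ✓.
  U = {P}: f^{-1}(U) = {ξ, ρ} ∈ τ_X ✓.
  U = {O, P}: f^{-1}(U) = {ξ, ρ} ∈ τ_X ✓.
Every preimage lies in τ_X, so f IS continuous.


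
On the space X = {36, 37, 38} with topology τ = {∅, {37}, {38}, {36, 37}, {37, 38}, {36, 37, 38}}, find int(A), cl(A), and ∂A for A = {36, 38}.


int(A) = {38}, cl(A) = {36, 38}, ∂A = {36}.

Closed sets in (X, τ) are complements of opens:
  closed(X, τ) = {∅, {36}, {38}, {36, 37}, {36, 38}, {36, 37, 38}}.
int(A) = ⋃ {U ∈ τ : U ⊆ A}. Opens contained in A: ∅, {38}.
Taking the union of these: int(A) = {38}.
cl(A) = ⋂ {C closed : A ⊆ C}. Closed sets containing A: {36, 38}, {36, 37, 38}.
Intersecting these: cl(A) = {36, 38}.
∂A = cl(A) ∖ int(A) = {36, 38} ∖ {38} = {36}.


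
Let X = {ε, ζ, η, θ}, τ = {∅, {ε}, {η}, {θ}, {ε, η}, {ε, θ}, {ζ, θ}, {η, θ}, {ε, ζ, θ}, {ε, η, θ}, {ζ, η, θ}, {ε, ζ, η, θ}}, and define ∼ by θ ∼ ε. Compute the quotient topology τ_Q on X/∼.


X/∼ = {[ε=θ], [ζ], [η]}; |τ_Q| = 6.

Equivalence classes: [ε=θ], [ζ], [η].
Quotient map π: X → X/∼ sends ε ↦ [ε=θ], ζ ↦ [ζ], η ↦ [η], θ ↦ [ε=θ].
For each subset V ⊆ X/∼, compute π^{-1}(V) ⊆ X and check whether π^{-1}(V) ∈ τ. V is open in τ_Q iff π^{-1}(V) ∈ τ.
  V = {}: π^{-1}(V) = ∅ ∈ τ ✓.
  V = {[ε=θ]}: π^{-1}(V) = {ε, θ} ∈ τ ✓.
  V = {[ζ]}: π^{-1}(V) = {ζ} ∉ τ ✗.
  V = {[ε=θ], [ζ]}: π^{-1}(V) = {ε, ζ, θ} ∈ τ ✓.
  V = {[η]}: π^{-1}(V) = {η} ∈ τ ✓.
  V = {[ε=θ], [η]}: π^{-1}(V) = {ε, η, θ} ∈ τ ✓.
  V = {[ζ], [η]}: π^{-1}(V) = {ζ, η} ∉ τ ✗.
  V = {[ε=θ], [ζ], [η]}: π^{-1}(V) = {ε, ζ, η, θ} ∈ τ ✓.
Open sets in the quotient: τ_Q = {{}, {[ε=θ]}, {[ε=θ], [ζ]}, {[η]}, {[ε=θ], [η]}, {[ε=θ], [ζ], [η]}} (6 elements).


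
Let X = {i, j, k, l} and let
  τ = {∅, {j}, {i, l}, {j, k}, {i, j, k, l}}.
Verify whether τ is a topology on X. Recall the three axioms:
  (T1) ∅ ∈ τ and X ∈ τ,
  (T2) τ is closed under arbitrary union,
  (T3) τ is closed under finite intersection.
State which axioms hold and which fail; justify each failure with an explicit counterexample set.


τ is NOT a topology on X.

Axiom (T1): ∅ ∈ τ? Yes; X ∈ τ? Yes.
Axiom (T2/T3): check pairwise unions and intersections of members of τ.
Counterexample for (T2): {j} ∪ {i, l} = {i, j, l} ∉ τ. Therefore τ is NOT a topology.


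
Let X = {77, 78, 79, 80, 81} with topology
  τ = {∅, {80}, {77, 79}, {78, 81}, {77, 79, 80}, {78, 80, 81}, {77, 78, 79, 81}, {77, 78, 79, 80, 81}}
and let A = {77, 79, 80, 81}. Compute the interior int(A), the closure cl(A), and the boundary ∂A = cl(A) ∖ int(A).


int(A) = {77, 79, 80}, cl(A) = {77, 78, 79, 80, 81}, ∂A = {78, 81}.

Closed sets in (X, τ) are complements of opens:
  closed(X, τ) = {∅, {80}, {77, 79}, {78, 81}, {77, 79, 80}, {78, 80, 81}, {77, 78, 79, 81}, {77, 78, 79, 80, 81}}.
int(A) = ⋃ {U ∈ τ : U ⊆ A}. Opens contained in A: ∅, {80}, {77, 79}, {77, 79, 80}.
Taking the union of these: int(A) = {77, 79, 80}.
cl(A) = ⋂ {C closed : A ⊆ C}. Closed sets containing A: {77, 78, 79, 80, 81}.
Intersecting these: cl(A) = {77, 78, 79, 80, 81}.
∂A = cl(A) ∖ int(A) = {77, 78, 79, 80, 81} ∖ {77, 79, 80} = {78, 81}.


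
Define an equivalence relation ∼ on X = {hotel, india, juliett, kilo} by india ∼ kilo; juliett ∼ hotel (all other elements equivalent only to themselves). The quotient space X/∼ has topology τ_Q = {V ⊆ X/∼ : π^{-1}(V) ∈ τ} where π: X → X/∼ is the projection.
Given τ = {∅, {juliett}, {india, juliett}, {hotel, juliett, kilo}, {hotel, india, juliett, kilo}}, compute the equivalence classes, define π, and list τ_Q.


X/∼ = {[hotel=juliett], [india=kilo]}; |τ_Q| = 2.

Equivalence classes: [hotel=juliett], [india=kilo].
Quotient map π: X → X/∼ sends hotel ↦ [hotel=juliett], india ↦ [india=kilo], juliett ↦ [hotel=juliett], kilo ↦ [india=kilo].
For each subset V ⊆ X/∼, compute π^{-1}(V) ⊆ X and check whether π^{-1}(V) ∈ τ. V is open in τ_Q iff π^{-1}(V) ∈ τ.
  V = {}: π^{-1}(V) = ∅ ∈ τ ✓.
  V = {[hotel=juliett]}: π^{-1}(V) = {hotel, juliett} ∉ τ ✗.
  V = {[india=kilo]}: π^{-1}(V) = {india, kilo} ∉ τ ✗.
  V = {[hotel=juliett], [india=kilo]}: π^{-1}(V) = {hotel, india, juliett, kilo} ∈ τ ✓.
Open sets in the quotient: τ_Q = {{}, {[hotel=juliett], [india=kilo]}} (2 elements).


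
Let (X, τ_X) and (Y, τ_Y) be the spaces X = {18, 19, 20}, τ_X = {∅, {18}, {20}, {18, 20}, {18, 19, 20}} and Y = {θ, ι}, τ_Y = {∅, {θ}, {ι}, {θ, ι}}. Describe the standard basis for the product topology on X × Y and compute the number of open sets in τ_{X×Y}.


Basis B = {∅ × ∅, {18} × {θ}, {18} × {ι}, {20} × {θ}, {20} × {ι}, {18} × {θ, ι}, {18, 20} × {θ}, {18, 20} × {ι}, {20} × {θ, ι}, {18, 19, 20} × {θ}, {18, 19, 20} × {ι}, {18, 20} × {θ, ι}, {18, 19, 20} × {θ, ι}}; |τ_{X×Y}| = 25.

Enumerate products U × V with U ∈ τ_X, V ∈ τ_Y (deduplicated):
  ∅ × ∅ = {} (∅)
  {18} × {θ} = {(18,θ)}
  {18} × {ι} = {(18,ι)}
  {20} × {θ} = {(20,θ)}
  {20} × {ι} = {(20,ι)}
  {18} × {θ, ι} = {(18,θ), (18,ι)}
  {18, 20} × {θ} = {(18,θ), (20,θ)}
  {18, 20} × {ι} = {(18,ι), (20,ι)}
  {20} × {θ, ι} = {(20,θ), (20,ι)}
  {18, 19, 20} × {θ} = {(18,θ), (19,θ), (20,θ)}
  {18, 19, 20} × {ι} = {(18,ι), (19,ι), (20,ι)}
  {18, 20} × {θ, ι} = {(18,θ), (18,ι), (20,θ), (20,ι)}
  {18, 19, 20} × {θ, ι} = {(18,θ), (18,ι), (19,θ), (19,ι), (20,θ), (20,ι)}
These 13 distinct sets form the basis B.
Close under arbitrary unions to get τ_{X×Y}; counting gives |τ_{X×Y}| = 25.


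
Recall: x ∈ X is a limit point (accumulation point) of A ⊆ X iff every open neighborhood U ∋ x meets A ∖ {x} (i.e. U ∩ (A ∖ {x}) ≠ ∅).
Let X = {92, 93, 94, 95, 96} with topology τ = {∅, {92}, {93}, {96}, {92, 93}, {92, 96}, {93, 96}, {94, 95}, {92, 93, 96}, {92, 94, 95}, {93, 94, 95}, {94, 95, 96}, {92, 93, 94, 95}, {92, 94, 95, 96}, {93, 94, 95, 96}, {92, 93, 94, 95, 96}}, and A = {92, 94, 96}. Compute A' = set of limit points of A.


A' = {95}

For each x ∈ X, list the open sets U ∈ τ with x ∈ U, then check whether U ∩ (A ∖ {x}) ≠ ∅ for every such U.
  x = 92: open {92} ∋ x has {92} ∩ (A ∖ {92}) = ∅, so x is NOT a limit point.
  x = 93: open {93} ∋ x has {93} ∩ (A ∖ {93}) = ∅, so x is NOT a limit point.
  x = 94: open {94, 95} ∋ x has {94, 95} ∩ (A ∖ {94}) = ∅, so x is NOT a limit point.
  x = 95: opens ∋ x are {94, 95}, {92, 94, 95}, {93, 94, 95}, {94, 95, 96}, {92, 93, 94, 95}, {92, 94, 95, 96}, {93, 94, 95, 96}, {92, 93, 94, 95, 96}; each meets A ∖ {95}, so x IS a limit point.
  x = 96: open {96} ∋ x has {96} ∩ (A ∖ {96}) = ∅, so x is NOT a limit point.
Collecting: A' = {95}.


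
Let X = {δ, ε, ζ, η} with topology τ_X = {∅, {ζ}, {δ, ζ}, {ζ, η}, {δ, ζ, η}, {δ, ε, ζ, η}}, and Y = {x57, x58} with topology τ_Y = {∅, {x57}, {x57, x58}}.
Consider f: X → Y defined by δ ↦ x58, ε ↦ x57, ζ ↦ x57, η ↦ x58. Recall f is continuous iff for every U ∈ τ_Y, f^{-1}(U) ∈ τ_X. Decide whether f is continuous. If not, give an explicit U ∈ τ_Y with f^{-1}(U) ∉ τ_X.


f is NOT continuous.

Compute f^{-1}(U) for each U ∈ τ_Y:
  U = ∅: f^{-1}(U) = ∅ ∈ τ_X ✓.
  U = {x57}: f^{-1}(U) = {ε, ζ} ∉ τ_X ✗.
  U = {x57, x58}: f^{-1}(U) = {δ, ε, ζ, η} ∈ τ_X ✓.
Found U = {x57} with f^{-1}(U) = {ε, ζ} not in τ_X. Therefore f is NOT continuous.


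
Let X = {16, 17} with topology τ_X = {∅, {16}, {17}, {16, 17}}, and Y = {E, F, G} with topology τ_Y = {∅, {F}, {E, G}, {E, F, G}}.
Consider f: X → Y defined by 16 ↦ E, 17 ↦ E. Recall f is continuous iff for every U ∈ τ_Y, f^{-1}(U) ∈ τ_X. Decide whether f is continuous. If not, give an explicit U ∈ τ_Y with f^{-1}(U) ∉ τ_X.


f IS continuous.

Compute f^{-1}(U) for each U ∈ τ_Y:
  U = ∅: f^{-1}(U) = ∅ ∈ τ_X ✓.
  U = {F}: f^{-1}(U) = ∅ ∈ τ_X ✓.
  U = {E, G}: f^{-1}(U) = {16, 17} ∈ τ_X ✓.
  U = {E, F, G}: f^{-1}(U) = {16, 17} ∈ τ_X ✓.
Every preimage lies in τ_X, so f IS continuous.


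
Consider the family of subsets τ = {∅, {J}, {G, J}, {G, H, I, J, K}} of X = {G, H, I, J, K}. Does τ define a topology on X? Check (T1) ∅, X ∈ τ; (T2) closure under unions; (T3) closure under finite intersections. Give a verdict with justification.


τ IS a topology on X.

Axiom (T1): ∅ ∈ τ? Yes; X ∈ τ? Yes.
Axiom (T2/T3): check pairwise unions and intersections of members of τ.
All pairwise intersections and unions checked — each lies in τ. Therefore τ satisfies (T1), (T2), (T3): it IS a topology on X.


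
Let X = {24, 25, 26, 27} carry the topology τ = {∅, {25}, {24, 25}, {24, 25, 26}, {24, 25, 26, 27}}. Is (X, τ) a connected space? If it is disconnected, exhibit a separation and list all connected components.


(X, τ) is connected.

Find clopen sets (U ∈ τ with X ∖ U ∈ τ):
  U = ∅, X ∖ U = {24, 25, 26, 27} — both open, so U is clopen.
  U = {24, 25, 26, 27}, X ∖ U = ∅ — both open, so U is clopen.
Only trivial clopens (∅ and X) exist, so (X, τ) is connected.
Compute connected components by grouping points that agree on all clopens:
  component: {24, 25, 26, 27}


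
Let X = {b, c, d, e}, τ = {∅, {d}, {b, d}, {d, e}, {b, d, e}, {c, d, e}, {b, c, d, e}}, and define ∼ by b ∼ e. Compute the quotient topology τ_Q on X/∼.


X/∼ = {[b=e], [c], [d]}; |τ_Q| = 4.

Equivalence classes: [b=e], [c], [d].
Quotient map π: X → X/∼ sends b ↦ [b=e], c ↦ [c], d ↦ [d], e ↦ [b=e].
For each subset V ⊆ X/∼, compute π^{-1}(V) ⊆ X and check whether π^{-1}(V) ∈ τ. V is open in τ_Q iff π^{-1}(V) ∈ τ.
  V = {}: π^{-1}(V) = ∅ ∈ τ ✓.
  V = {[b=e]}: π^{-1}(V) = {b, e} ∉ τ ✗.
  V = {[c]}: π^{-1}(V) = {c} ∉ τ ✗.
  V = {[b=e], [c]}: π^{-1}(V) = {b, c, e} ∉ τ ✗.
  V = {[d]}: π^{-1}(V) = {d} ∈ τ ✓.
  V = {[b=e], [d]}: π^{-1}(V) = {b, d, e} ∈ τ ✓.
  V = {[c], [d]}: π^{-1}(V) = {c, d} ∉ τ ✗.
  V = {[b=e], [c], [d]}: π^{-1}(V) = {b, c, d, e} ∈ τ ✓.
Open sets in the quotient: τ_Q = {{}, {[d]}, {[b=e], [d]}, {[b=e], [c], [d]}} (4 elements).


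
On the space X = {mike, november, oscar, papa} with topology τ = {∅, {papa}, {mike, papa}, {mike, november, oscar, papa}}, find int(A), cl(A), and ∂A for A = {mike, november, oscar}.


int(A) = ∅, cl(A) = {mike, november, oscar}, ∂A = {mike, november, oscar}.

Closed sets in (X, τ) are complements of opens:
  closed(X, τ) = {∅, {november, oscar}, {mike, november, oscar}, {mike, november, oscar, papa}}.
int(A) = ⋃ {U ∈ τ : U ⊆ A}. Opens contained in A: ∅.
Taking the union of these: int(A) = ∅.
cl(A) = ⋂ {C closed : A ⊆ C}. Closed sets containing A: {mike, november, oscar}, {mike, november, oscar, papa}.
Intersecting these: cl(A) = {mike, november, oscar}.
∂A = cl(A) ∖ int(A) = {mike, november, oscar} ∖ ∅ = {mike, november, oscar}.


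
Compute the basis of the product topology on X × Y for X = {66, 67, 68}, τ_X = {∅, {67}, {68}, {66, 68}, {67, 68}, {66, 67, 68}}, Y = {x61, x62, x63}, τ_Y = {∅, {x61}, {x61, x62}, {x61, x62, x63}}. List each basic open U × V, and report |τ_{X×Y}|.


Basis B = {∅ × ∅, {67} × {x61}, {68} × {x61}, {66, 68} × {x61}, {67} × {x61, x62}, {67, 68} × {x61}, {68} × {x61, x62}, {66, 67, 68} × {x61}, {67} × {x61, x62, x63}, {68} × {x61, x62, x63}, {66, 68} × {x61, x62}, {67, 68} × {x61, x62}, {66, 68} × {x61, x62, x63}, {66, 67, 68} × {x61, x62}, {67, 68} × {x61, x62, x63}, {66, 67, 68} × {x61, x62, x63}}; |τ_{X×Y}| = 40.

Enumerate products U × V with U ∈ τ_X, V ∈ τ_Y (deduplicated):
  ∅ × ∅ = {} (∅)
  {67} × {x61} = {(67,x61)}
  {68} × {x61} = {(68,x61)}
  {66, 68} × {x61} = {(66,x61), (68,x61)}
  {67} × {x61, x62} = {(67,x61), (67,x62)}
  {67, 68} × {x61} = {(67,x61), (68,x61)}
  {68} × {x61, x62} = {(68,x61), (68,x62)}
  {66, 67, 68} × {x61} = {(66,x61), (67,x61), (68,x61)}
  {67} × {x61, x62, x63} = {(67,x61), (67,x62), (67,x63)}
  {68} × {x61, x62, x63} = {(68,x61), (68,x62), (68,x63)}
  {66, 68} × {x61, x62} = {(66,x61), (66,x62), (68,x61), (68,x62)}
  {67, 68} × {x61, x62} = {(67,x61), (67,x62), (68,x61), (68,x62)}
  {66, 68} × {x61, x62, x63} = {(66,x61), (66,x62), (66,x63), (68,x61), (68,x62), (68,x63)}
  {66, 67, 68} × {x61, x62} = {(66,x61), (66,x62), (67,x61), (67,x62), (68,x61), (68,x62)}
  {67, 68} × {x61, x62, x63} = {(67,x61), (67,x62), (67,x63), (68,x61), (68,x62), (68,x63)}
  {66, 67, 68} × {x61, x62, x63} = {(66,x61), (66,x62), (66,x63), (67,x61), (67,x62), (67,x63), (68,x61), (68,x62), (68,x63)}
These 16 distinct sets form the basis B.
Close under arbitrary unions to get τ_{X×Y}; counting gives |τ_{X×Y}| = 40.


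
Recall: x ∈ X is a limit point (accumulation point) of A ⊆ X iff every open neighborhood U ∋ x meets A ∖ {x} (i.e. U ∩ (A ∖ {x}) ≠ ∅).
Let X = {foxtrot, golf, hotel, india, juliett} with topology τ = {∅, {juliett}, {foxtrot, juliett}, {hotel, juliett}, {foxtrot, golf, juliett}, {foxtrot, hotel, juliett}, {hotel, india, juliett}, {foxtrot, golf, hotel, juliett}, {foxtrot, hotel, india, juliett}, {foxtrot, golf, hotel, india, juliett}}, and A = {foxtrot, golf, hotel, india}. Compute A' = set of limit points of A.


A' = {golf, india}

For each x ∈ X, list the open sets U ∈ τ with x ∈ U, then check whether U ∩ (A ∖ {x}) ≠ ∅ for every such U.
  x = foxtrot: open {foxtrot, juliett} ∋ x has {foxtrot, juliett} ∩ (A ∖ {foxtrot}) = ∅, so x is NOT a limit point.
  x = golf: opens ∋ x are {foxtrot, golf, juliett}, {foxtrot, golf, hotel, juliett}, {foxtrot, golf, hotel, india, juliett}; each meets A ∖ {golf}, so x IS a limit point.
  x = hotel: open {hotel, juliett} ∋ x has {hotel, juliett} ∩ (A ∖ {hotel}) = ∅, so x is NOT a limit point.
  x = india: opens ∋ x are {hotel, india, juliett}, {foxtrot, hotel, india, juliett}, {foxtrot, golf, hotel, india, juliett}; each meets A ∖ {india}, so x IS a limit point.
  x = juliett: open {juliett} ∋ x has {juliett} ∩ (A ∖ {juliett}) = ∅, so x is NOT a limit point.
Collecting: A' = {golf, india}.


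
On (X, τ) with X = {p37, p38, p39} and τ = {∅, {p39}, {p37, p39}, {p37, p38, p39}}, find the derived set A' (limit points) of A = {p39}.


A' = {p37, p38}

For each x ∈ X, list the open sets U ∈ τ with x ∈ U, then check whether U ∩ (A ∖ {x}) ≠ ∅ for every such U.
  x = p37: opens ∋ x are {p37, p39}, {p37, p38, p39}; each meets A ∖ {p37}, so x IS a limit point.
  x = p38: opens ∋ x are {p37, p38, p39}; each meets A ∖ {p38}, so x IS a limit point.
  x = p39: open {p39} ∋ x has {p39} ∩ (A ∖ {p39}) = ∅, so x is NOT a limit point.
Collecting: A' = {p37, p38}.


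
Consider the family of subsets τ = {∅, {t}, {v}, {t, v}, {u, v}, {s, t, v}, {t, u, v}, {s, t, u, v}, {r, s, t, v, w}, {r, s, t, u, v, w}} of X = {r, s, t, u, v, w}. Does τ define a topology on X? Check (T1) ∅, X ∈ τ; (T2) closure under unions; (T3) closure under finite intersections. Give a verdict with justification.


τ IS a topology on X.

Axiom (T1): ∅ ∈ τ? Yes; X ∈ τ? Yes.
Axiom (T2/T3): check pairwise unions and intersections of members of τ.
All pairwise intersections and unions checked — each lies in τ. Therefore τ satisfies (T1), (T2), (T3): it IS a topology on X.


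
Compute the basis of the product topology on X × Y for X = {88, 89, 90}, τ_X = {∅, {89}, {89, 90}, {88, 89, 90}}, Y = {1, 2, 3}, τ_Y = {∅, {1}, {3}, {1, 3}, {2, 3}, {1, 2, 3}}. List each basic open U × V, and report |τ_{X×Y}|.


Basis B = {∅ × ∅, {89} × {1}, {89} × {3}, {89} × {1, 3}, {89, 90} × {1}, {89} × {2, 3}, {89, 90} × {3}, {88, 89, 90} × {1}, {88, 89, 90} × {3}, {89} × {1, 2, 3}, {89, 90} × {1, 3}, {89, 90} × {2, 3}, {88, 89, 90} × {1, 3}, {88, 89, 90} × {2, 3}, {89, 90} × {1, 2, 3}, {88, 89, 90} × {1, 2, 3}}; |τ_{X×Y}| = 40.

Enumerate products U × V with U ∈ τ_X, V ∈ τ_Y (deduplicated):
  ∅ × ∅ = {} (∅)
  {89} × {1} = {(89,1)}
  {89} × {3} = {(89,3)}
  {89} × {1, 3} = {(89,1), (89,3)}
  {89, 90} × {1} = {(89,1), (90,1)}
  {89} × {2, 3} = {(89,2), (89,3)}
  {89, 90} × {3} = {(89,3), (90,3)}
  {88, 89, 90} × {1} = {(88,1), (89,1), (90,1)}
  {88, 89, 90} × {3} = {(88,3), (89,3), (90,3)}
  {89} × {1, 2, 3} = {(89,1), (89,2), (89,3)}
  {89, 90} × {1, 3} = {(89,1), (89,3), (90,1), (90,3)}
  {89, 90} × {2, 3} = {(89,2), (89,3), (90,2), (90,3)}
  {88, 89, 90} × {1, 3} = {(88,1), (88,3), (89,1), (89,3), (90,1), (90,3)}
  {88, 89, 90} × {2, 3} = {(88,2), (88,3), (89,2), (89,3), (90,2), (90,3)}
  {89, 90} × {1, 2, 3} = {(89,1), (89,2), (89,3), (90,1), (90,2), (90,3)}
  {88, 89, 90} × {1, 2, 3} = {(88,1), (88,2), (88,3), (89,1), (89,2), (89,3), (90,1), (90,2), (90,3)}
These 16 distinct sets form the basis B.
Close under arbitrary unions to get τ_{X×Y}; counting gives |τ_{X×Y}| = 40.


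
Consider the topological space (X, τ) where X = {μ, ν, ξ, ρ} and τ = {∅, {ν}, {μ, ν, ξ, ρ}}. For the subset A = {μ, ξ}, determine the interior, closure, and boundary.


int(A) = ∅, cl(A) = {μ, ξ, ρ}, ∂A = {μ, ξ, ρ}.

Closed sets in (X, τ) are complements of opens:
  closed(X, τ) = {∅, {μ, ξ, ρ}, {μ, ν, ξ, ρ}}.
int(A) = ⋃ {U ∈ τ : U ⊆ A}. Opens contained in A: ∅.
Taking the union of these: int(A) = ∅.
cl(A) = ⋂ {C closed : A ⊆ C}. Closed sets containing A: {μ, ξ, ρ}, {μ, ν, ξ, ρ}.
Intersecting these: cl(A) = {μ, ξ, ρ}.
∂A = cl(A) ∖ int(A) = {μ, ξ, ρ} ∖ ∅ = {μ, ξ, ρ}.


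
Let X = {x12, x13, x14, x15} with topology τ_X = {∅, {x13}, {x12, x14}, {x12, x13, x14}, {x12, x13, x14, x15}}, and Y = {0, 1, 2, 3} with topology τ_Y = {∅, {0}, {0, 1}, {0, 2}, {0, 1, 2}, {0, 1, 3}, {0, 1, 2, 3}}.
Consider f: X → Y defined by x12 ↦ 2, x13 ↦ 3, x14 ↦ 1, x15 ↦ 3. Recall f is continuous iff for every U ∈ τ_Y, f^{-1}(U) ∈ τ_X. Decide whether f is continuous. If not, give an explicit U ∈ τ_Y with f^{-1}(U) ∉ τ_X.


f is NOT continuous.

Compute f^{-1}(U) for each U ∈ τ_Y:
  U = ∅: f^{-1}(U) = ∅ ∈ τ_X ✓.
  U = {0}: f^{-1}(U) = ∅ ∈ τ_X ✓.
  U = {0, 1}: f^{-1}(U) = {x14} ∉ τ_X ✗.
  U = {0, 2}: f^{-1}(U) = {x12} ∉ τ_X ✗.
  U = {0, 1, 2}: f^{-1}(U) = {x12, x14} ∈ τ_X ✓.
  U = {0, 1, 3}: f^{-1}(U) = {x13, x14, x15} ∉ τ_X ✗.
  U = {0, 1, 2, 3}: f^{-1}(U) = {x12, x13, x14, x15} ∈ τ_X ✓.
Found U = {0, 1} with f^{-1}(U) = {x14} not in τ_X. Therefore f is NOT continuous.


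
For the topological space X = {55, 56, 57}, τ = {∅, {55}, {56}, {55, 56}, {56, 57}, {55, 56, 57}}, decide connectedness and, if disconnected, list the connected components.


(X, τ) is disconnected; components = [{55}, {56, 57}].

Find clopen sets (U ∈ τ with X ∖ U ∈ τ):
  U = ∅, X ∖ U = {55, 56, 57} — both open, so U is clopen.
  U = {55}, X ∖ U = {56, 57} — both open, so U is clopen.
  U = {56, 57}, X ∖ U = {55} — both open, so U is clopen.
  U = {55, 56, 57}, X ∖ U = ∅ — both open, so U is clopen.
Nontrivial clopen(s) exist: e.g. {56, 57}. So (X, τ) is disconnected.
Compute connected components by grouping points that agree on all clopens:
  component: {55}
  component: {56, 57}


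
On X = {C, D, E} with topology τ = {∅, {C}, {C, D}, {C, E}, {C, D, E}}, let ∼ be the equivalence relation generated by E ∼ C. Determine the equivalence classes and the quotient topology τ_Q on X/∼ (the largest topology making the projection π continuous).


X/∼ = {[C=E], [D]}; |τ_Q| = 3.

Equivalence classes: [C=E], [D].
Quotient map π: X → X/∼ sends C ↦ [C=E], D ↦ [D], E ↦ [C=E].
For each subset V ⊆ X/∼, compute π^{-1}(V) ⊆ X and check whether π^{-1}(V) ∈ τ. V is open in τ_Q iff π^{-1}(V) ∈ τ.
  V = {}: π^{-1}(V) = ∅ ∈ τ ✓.
  V = {[C=E]}: π^{-1}(V) = {C, E} ∈ τ ✓.
  V = {[D]}: π^{-1}(V) = {D} ∉ τ ✗.
  V = {[C=E], [D]}: π^{-1}(V) = {C, D, E} ∈ τ ✓.
Open sets in the quotient: τ_Q = {{}, {[C=E]}, {[C=E], [D]}} (3 elements).


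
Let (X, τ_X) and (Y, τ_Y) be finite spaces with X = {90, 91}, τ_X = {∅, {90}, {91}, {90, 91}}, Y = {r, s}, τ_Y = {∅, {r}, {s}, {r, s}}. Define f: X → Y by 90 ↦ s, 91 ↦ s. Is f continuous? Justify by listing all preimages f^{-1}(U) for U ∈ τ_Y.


f IS continuous.

Compute f^{-1}(U) for each U ∈ τ_Y:
  U = ∅: f^{-1}(U) = ∅ ∈ τ_X ✓.
  U = {r}: f^{-1}(U) = ∅ ∈ τ_X ✓.
  U = {s}: f^{-1}(U) = {90, 91} ∈ τ_X ✓.
  U = {r, s}: f^{-1}(U) = {90, 91} ∈ τ_X ✓.
Every preimage lies in τ_X, so f IS continuous.


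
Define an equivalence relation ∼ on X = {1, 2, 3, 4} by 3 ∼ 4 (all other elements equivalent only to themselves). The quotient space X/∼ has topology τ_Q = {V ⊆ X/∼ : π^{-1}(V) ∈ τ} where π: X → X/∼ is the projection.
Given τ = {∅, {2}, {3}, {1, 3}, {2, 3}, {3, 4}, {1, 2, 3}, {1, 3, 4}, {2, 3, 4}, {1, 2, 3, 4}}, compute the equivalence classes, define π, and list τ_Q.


X/∼ = {[1], [2], [3=4]}; |τ_Q| = 6.

Equivalence classes: [1], [2], [3=4].
Quotient map π: X → X/∼ sends 1 ↦ [1], 2 ↦ [2], 3 ↦ [3=4], 4 ↦ [3=4].
For each subset V ⊆ X/∼, compute π^{-1}(V) ⊆ X and check whether π^{-1}(V) ∈ τ. V is open in τ_Q iff π^{-1}(V) ∈ τ.
  V = {}: π^{-1}(V) = ∅ ∈ τ ✓.
  V = {[1]}: π^{-1}(V) = {1} ∉ τ ✗.
  V = {[2]}: π^{-1}(V) = {2} ∈ τ ✓.
  V = {[1], [2]}: π^{-1}(V) = {1, 2} ∉ τ ✗.
  V = {[3=4]}: π^{-1}(V) = {3, 4} ∈ τ ✓.
  V = {[1], [3=4]}: π^{-1}(V) = {1, 3, 4} ∈ τ ✓.
  V = {[2], [3=4]}: π^{-1}(V) = {2, 3, 4} ∈ τ ✓.
  V = {[1], [2], [3=4]}: π^{-1}(V) = {1, 2, 3, 4} ∈ τ ✓.
Open sets in the quotient: τ_Q = {{}, {[2]}, {[3=4]}, {[1], [3=4]}, {[2], [3=4]}, {[1], [2], [3=4]}} (6 elements).


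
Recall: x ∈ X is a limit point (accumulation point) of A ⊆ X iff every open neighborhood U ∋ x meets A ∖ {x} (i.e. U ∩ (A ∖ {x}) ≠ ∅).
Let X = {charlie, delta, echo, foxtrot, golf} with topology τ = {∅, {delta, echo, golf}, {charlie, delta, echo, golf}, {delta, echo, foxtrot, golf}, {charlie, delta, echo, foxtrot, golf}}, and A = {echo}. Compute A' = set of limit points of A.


A' = {charlie, delta, foxtrot, golf}

For each x ∈ X, list the open sets U ∈ τ with x ∈ U, then check whether U ∩ (A ∖ {x}) ≠ ∅ for every such U.
  x = charlie: opens ∋ x are {charlie, delta, echo, golf}, {charlie, delta, echo, foxtrot, golf}; each meets A ∖ {charlie}, so x IS a limit point.
  x = delta: opens ∋ x are {delta, echo, golf}, {charlie, delta, echo, golf}, {delta, echo, foxtrot, golf}, {charlie, delta, echo, foxtrot, golf}; each meets A ∖ {delta}, so x IS a limit point.
  x = echo: open {delta, echo, golf} ∋ x has {delta, echo, golf} ∩ (A ∖ {echo}) = ∅, so x is NOT a limit point.
  x = foxtrot: opens ∋ x are {delta, echo, foxtrot, golf}, {charlie, delta, echo, foxtrot, golf}; each meets A ∖ {foxtrot}, so x IS a limit point.
  x = golf: opens ∋ x are {delta, echo, golf}, {charlie, delta, echo, golf}, {delta, echo, foxtrot, golf}, {charlie, delta, echo, foxtrot, golf}; each meets A ∖ {golf}, so x IS a limit point.
Collecting: A' = {charlie, delta, foxtrot, golf}.
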